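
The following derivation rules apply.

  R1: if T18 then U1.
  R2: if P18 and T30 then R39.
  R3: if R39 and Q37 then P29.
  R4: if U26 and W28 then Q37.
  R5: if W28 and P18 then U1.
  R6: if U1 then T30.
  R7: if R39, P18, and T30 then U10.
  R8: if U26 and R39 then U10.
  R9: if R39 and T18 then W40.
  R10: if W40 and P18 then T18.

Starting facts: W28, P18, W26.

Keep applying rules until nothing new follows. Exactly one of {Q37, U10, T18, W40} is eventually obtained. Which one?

U10

W28 and P18 hold, so U1 follows (R5).
U1 holds, so T30 follows (R6).
From P18 and T30, R2 gives R39.
From R39, P18, and T30, R7 gives U10.
W40 would need R39 and T18 (R9), but T18 is never established. Q37 would need U26 and W28 (R4), but U26 is never established. T18 would need W40 and P18 (R10), but W40 is never established.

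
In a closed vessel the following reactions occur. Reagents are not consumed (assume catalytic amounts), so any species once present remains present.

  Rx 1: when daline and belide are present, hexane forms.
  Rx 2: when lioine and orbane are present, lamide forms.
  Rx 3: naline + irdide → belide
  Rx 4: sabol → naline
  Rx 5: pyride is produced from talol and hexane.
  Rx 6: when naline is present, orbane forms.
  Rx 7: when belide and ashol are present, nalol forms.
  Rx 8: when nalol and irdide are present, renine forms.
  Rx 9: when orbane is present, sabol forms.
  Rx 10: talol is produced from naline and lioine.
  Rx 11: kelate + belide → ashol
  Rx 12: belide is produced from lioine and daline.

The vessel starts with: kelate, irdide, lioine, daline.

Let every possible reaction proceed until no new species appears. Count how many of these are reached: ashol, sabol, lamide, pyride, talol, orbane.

lioine and daline present → belide forms (Rx 12).
kelate and belide present → ashol forms (Rx 11).
ashol: reached.
sabol would need orbane (Rx 9), but orbane never forms.
lamide would need lioine and orbane (Rx 2), but orbane never forms.
pyride would need talol and hexane (Rx 5), but talol never forms.
talol would need naline and lioine (Rx 10), but naline never forms.
orbane would need naline (Rx 6), but naline never forms.
Reached: ashol — 1 of the 6.

1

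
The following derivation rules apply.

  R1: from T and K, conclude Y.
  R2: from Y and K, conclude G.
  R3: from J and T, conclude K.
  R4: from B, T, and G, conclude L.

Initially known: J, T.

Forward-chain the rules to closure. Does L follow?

No

L would need B, T, and G (R4), but B is never established.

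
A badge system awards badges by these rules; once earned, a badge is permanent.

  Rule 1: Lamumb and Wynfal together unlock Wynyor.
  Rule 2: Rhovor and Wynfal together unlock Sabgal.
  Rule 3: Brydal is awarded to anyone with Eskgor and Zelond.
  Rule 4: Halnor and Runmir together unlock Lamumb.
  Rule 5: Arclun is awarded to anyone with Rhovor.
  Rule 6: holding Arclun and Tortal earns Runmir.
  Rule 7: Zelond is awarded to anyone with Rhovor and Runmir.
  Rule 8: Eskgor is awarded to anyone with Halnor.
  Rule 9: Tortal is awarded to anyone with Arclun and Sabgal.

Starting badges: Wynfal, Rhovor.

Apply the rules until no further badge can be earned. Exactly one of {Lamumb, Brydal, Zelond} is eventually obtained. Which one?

Zelond

With Rhovor and Wynfal, Sabgal is earned (Rule 2).
With Rhovor, Arclun is earned (Rule 5).
With Arclun and Sabgal, Tortal is earned (Rule 9).
With Arclun and Tortal, Runmir is earned (Rule 6).
With Rhovor and Runmir, Zelond is earned (Rule 7).
Brydal would need Eskgor and Zelond (Rule 3), but Eskgor is never earned. Lamumb would need Halnor and Runmir (Rule 4), but Halnor is never earned.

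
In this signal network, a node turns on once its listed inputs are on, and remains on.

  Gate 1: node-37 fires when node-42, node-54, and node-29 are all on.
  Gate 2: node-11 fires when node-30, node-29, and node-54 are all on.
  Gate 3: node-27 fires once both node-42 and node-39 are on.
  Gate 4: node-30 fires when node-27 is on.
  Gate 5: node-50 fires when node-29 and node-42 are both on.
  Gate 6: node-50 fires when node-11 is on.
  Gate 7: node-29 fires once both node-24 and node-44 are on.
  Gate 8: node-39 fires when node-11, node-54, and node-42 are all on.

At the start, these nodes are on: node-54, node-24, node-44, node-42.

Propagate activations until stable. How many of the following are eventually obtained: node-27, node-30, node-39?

node-27 would need node-42 and node-39 (Gate 3), but node-39 never turns on.
node-30 would need node-27 (Gate 4), but node-27 never turns on.
node-39 would need node-11, node-54, and node-42 (Gate 8), but node-11 never turns on.
None of the 3 are reached.

0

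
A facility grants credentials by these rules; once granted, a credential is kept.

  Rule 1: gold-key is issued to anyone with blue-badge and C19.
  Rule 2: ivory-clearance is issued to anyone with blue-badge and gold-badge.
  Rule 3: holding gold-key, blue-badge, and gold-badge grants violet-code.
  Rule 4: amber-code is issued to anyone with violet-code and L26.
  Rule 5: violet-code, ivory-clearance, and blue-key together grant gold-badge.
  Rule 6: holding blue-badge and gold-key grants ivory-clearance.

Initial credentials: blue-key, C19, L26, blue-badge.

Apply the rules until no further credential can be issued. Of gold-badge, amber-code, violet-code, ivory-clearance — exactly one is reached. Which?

Holding blue-badge and C19 grants gold-key (Rule 1).
Holding blue-badge and gold-key grants ivory-clearance (Rule 6).
amber-code would need violet-code and L26 (Rule 4), but violet-code is never granted. gold-badge would need violet-code, ivory-clearance, and blue-key (Rule 5), but violet-code is never granted. violet-code would need gold-key, blue-badge, and gold-badge (Rule 3), but gold-badge is never granted.

ivory-clearance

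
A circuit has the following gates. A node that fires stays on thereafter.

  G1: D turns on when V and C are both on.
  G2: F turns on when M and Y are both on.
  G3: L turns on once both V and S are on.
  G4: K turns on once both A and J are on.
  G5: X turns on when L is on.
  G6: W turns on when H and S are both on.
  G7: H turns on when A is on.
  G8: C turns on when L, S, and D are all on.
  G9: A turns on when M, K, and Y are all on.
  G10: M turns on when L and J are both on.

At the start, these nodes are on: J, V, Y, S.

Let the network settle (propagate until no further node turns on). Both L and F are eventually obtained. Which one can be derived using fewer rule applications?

L

L: V and S are on, so L turns on (G3). [1 rule application]
F: G3: V and S on → L on. G10: L and J on → M on. M and Y are on, so F turns on (G2). [3 rule applications]
L needs fewer.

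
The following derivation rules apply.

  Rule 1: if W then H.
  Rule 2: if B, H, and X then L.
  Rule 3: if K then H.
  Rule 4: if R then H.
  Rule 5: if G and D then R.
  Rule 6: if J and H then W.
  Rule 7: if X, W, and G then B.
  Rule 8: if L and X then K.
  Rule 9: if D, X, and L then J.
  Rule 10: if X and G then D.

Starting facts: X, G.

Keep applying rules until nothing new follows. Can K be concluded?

K would need L and X (Rule 8), but L is never established.

No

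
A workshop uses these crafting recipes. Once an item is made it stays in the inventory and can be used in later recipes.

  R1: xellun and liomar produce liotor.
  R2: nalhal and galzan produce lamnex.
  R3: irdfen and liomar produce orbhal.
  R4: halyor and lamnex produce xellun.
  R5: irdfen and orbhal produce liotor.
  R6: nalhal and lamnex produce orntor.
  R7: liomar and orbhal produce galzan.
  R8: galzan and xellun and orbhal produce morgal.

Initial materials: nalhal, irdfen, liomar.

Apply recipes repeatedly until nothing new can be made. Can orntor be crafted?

Yes

Using R3, irdfen and liomar make orbhal.
liomar and orbhal → galzan (R7).
nalhal and galzan → lamnex (R2).
Using R6, nalhal and lamnex make orntor.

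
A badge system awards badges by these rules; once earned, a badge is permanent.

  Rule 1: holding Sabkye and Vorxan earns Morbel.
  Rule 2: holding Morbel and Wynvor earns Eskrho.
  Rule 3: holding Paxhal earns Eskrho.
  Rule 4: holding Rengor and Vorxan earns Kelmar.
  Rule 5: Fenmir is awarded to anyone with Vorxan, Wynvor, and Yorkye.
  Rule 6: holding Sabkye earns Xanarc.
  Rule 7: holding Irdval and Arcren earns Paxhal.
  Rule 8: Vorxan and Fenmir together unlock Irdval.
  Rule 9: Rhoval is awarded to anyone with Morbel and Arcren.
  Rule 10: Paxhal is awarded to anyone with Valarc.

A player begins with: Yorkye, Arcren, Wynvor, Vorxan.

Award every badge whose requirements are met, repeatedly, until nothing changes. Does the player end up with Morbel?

No

Morbel would need Sabkye and Vorxan (Rule 1), but Sabkye is never earned.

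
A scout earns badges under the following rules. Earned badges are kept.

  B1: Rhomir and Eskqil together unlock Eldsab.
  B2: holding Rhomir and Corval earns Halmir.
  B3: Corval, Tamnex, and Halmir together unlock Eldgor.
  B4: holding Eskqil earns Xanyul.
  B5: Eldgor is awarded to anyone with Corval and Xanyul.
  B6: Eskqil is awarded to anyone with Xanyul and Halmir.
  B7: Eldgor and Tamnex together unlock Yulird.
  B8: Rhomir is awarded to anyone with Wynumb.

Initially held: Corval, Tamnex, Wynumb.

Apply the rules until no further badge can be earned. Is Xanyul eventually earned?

Xanyul would need Eskqil (B4), but Eskqil is never earned.

No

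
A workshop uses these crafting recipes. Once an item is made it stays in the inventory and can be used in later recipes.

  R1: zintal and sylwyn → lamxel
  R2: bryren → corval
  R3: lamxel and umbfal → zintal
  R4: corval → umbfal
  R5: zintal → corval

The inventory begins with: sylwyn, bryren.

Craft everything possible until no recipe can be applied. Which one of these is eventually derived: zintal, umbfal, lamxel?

umbfal

Using R2, bryren makes corval.
Using R4, corval makes umbfal.
lamxel would need zintal and sylwyn (R1), but zintal is never obtained. zintal would need lamxel and umbfal (R3), but lamxel is never obtained.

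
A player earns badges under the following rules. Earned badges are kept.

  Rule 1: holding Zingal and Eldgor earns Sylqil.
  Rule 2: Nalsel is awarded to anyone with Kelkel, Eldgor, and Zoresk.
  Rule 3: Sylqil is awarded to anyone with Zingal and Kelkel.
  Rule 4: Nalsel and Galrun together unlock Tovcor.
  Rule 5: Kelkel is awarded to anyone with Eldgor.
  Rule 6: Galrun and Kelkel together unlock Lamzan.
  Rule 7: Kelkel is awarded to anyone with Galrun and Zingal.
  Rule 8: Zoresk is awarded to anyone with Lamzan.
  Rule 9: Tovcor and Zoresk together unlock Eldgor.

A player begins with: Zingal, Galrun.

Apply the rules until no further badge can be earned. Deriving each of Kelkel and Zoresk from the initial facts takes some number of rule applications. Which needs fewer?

Kelkel

Kelkel: With Galrun and Zingal, Kelkel is earned (Rule 7). [1 rule application]
Zoresk: With Galrun and Zingal, Kelkel is earned (Rule 7). With Galrun and Kelkel, Lamzan is earned (Rule 6). With Lamzan, Zoresk is earned (Rule 8). [3 rule applications]
Kelkel needs fewer.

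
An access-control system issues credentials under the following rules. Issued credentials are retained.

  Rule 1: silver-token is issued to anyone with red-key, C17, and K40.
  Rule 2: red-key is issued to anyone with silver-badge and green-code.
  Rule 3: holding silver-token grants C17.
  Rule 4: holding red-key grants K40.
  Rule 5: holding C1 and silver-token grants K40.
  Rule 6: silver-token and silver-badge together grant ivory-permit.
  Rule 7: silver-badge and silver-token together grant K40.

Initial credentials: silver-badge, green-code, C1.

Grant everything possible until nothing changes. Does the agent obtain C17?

No

C17 would need silver-token (Rule 3), but silver-token is never granted.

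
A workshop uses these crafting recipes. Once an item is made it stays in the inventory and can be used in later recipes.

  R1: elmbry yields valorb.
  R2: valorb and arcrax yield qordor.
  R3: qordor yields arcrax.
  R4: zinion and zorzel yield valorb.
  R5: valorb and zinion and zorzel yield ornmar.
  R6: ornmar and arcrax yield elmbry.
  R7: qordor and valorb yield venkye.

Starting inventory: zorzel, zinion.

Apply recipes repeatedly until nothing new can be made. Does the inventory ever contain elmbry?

No

elmbry would need ornmar and arcrax (R6), but arcrax is never obtained.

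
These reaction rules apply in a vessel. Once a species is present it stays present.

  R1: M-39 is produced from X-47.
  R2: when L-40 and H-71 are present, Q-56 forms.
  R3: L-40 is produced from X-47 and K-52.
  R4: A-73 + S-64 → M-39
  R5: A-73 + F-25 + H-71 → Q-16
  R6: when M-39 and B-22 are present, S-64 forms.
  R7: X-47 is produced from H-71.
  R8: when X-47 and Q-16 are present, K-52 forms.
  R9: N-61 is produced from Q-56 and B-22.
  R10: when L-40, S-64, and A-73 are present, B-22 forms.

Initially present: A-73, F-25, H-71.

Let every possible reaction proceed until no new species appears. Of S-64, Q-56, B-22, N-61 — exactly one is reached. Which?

Q-56

A-73, F-25, and H-71 present → Q-16 forms (R5).
H-71 present → X-47 forms (R7).
X-47 and Q-16 present → K-52 forms (R8).
X-47 and K-52 present → L-40 forms (R3).
L-40 and H-71 present → Q-56 forms (R2).
B-22 would need L-40, S-64, and A-73 (R10), but S-64 never forms. N-61 would need Q-56 and B-22 (R9), but B-22 never forms. S-64 would need M-39 and B-22 (R6), but B-22 never forms.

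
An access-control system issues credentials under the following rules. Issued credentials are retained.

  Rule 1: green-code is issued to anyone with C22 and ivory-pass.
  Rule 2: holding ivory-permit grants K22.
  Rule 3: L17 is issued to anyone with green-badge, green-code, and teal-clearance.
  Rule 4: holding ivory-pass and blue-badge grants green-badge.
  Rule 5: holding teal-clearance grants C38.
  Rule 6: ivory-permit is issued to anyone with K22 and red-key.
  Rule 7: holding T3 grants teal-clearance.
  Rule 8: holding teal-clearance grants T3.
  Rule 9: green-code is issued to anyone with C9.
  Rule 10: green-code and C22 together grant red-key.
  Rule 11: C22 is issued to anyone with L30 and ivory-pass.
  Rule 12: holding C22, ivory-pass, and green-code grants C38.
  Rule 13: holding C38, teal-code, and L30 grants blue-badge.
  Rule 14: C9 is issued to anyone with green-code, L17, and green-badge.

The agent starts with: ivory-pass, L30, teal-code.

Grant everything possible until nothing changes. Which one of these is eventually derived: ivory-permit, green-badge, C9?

green-badge

Holding L30 and ivory-pass grants C22 (Rule 11).
Holding C22 and ivory-pass grants green-code (Rule 1).
Holding C22, ivory-pass, and green-code grants C38 (Rule 12).
Holding C38, teal-code, and L30 grants blue-badge (Rule 13).
Holding ivory-pass and blue-badge grants green-badge (Rule 4).
C9 would need green-code, L17, and green-badge (Rule 14), but L17 is never granted. ivory-permit would need K22 and red-key (Rule 6), but K22 is never granted.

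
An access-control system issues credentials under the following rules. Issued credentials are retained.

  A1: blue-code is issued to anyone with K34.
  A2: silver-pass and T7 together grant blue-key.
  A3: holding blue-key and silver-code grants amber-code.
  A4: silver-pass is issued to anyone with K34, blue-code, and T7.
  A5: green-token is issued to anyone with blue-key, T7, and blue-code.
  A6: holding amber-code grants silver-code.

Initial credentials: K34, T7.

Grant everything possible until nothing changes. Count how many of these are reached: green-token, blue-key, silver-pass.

Holding K34 grants blue-code (A1).
Holding K34, blue-code, and T7 grants silver-pass (A4).
Holding silver-pass and T7 grants blue-key (A2).
Holding blue-key, T7, and blue-code grants green-token (A5).
green-token: reached.
blue-key: reached.
silver-pass: reached.
All 3 are reached.

3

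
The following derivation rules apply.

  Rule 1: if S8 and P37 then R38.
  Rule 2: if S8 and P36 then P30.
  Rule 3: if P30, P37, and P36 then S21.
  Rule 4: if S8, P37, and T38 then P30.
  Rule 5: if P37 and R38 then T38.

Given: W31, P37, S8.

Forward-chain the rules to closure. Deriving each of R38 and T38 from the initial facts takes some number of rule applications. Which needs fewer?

R38

R38: From S8 and P37, Rule 1 gives R38. [1 rule application]
T38: From S8 and P37, Rule 1 gives R38. P37 and R38 hold, so T38 follows (Rule 5). [2 rule applications]
R38 needs fewer.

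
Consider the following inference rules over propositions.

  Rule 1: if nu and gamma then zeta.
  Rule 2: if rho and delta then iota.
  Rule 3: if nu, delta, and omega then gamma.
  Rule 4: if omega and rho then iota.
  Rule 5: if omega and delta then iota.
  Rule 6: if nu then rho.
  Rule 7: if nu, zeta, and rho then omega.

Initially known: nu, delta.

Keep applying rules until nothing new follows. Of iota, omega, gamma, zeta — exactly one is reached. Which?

nu holds, so rho follows (Rule 6).
From rho and delta, Rule 2 gives iota.
gamma would need nu, delta, and omega (Rule 3), but omega is never established. zeta would need nu and gamma (Rule 1), but gamma is never established. omega would need nu, zeta, and rho (Rule 7), but zeta is never established.

iota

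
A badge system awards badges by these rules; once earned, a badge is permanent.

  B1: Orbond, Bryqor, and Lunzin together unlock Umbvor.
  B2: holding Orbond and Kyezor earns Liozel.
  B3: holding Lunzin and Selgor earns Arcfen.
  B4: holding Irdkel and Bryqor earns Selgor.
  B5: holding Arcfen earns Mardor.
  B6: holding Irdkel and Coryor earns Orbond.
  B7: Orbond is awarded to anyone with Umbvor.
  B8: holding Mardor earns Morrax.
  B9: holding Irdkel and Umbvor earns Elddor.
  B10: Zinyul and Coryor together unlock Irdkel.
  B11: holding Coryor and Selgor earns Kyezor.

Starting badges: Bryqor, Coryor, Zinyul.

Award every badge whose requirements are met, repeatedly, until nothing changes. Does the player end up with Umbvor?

Umbvor would need Orbond, Bryqor, and Lunzin (B1), but Lunzin is never earned.

No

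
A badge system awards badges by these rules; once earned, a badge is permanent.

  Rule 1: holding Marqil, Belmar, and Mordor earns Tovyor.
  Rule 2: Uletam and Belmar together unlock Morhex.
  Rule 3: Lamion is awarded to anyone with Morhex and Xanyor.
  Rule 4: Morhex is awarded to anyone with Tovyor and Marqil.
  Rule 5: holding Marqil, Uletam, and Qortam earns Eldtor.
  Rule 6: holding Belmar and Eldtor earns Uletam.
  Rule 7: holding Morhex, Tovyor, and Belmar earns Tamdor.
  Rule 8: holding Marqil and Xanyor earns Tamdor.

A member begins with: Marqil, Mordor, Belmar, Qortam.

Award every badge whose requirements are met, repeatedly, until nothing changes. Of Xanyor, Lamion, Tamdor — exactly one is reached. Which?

With Marqil, Belmar, and Mordor, Tovyor is earned (Rule 1).
With Tovyor and Marqil, Morhex is earned (Rule 4).
With Morhex, Tovyor, and Belmar, Tamdor is earned (Rule 7).
No rule produces Xanyor, and it is not given. Lamion would need Morhex and Xanyor (Rule 3), but Xanyor is never earned.

Tamdor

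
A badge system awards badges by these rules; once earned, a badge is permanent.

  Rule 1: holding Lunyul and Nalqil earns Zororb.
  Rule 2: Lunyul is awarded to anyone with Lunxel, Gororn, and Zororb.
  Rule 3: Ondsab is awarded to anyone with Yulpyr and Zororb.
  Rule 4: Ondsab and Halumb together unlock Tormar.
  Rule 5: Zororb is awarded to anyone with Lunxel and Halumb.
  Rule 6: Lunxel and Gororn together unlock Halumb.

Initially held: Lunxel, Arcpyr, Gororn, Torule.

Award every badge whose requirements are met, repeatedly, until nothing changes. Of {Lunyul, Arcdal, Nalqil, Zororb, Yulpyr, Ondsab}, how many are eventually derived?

2

With Lunxel and Gororn, Halumb is earned (Rule 6).
With Lunxel and Halumb, Zororb is earned (Rule 5).
With Lunxel, Gororn, and Zororb, Lunyul is earned (Rule 2).
Lunyul: reached.
No rule produces Arcdal, and it is not given.
No rule produces Nalqil, and it is not given.
Zororb: reached.
No rule produces Yulpyr, and it is not given.
Ondsab would need Yulpyr and Zororb (Rule 3), but Yulpyr is never earned.
Reached: Lunyul and Zororb — 2 of the 6.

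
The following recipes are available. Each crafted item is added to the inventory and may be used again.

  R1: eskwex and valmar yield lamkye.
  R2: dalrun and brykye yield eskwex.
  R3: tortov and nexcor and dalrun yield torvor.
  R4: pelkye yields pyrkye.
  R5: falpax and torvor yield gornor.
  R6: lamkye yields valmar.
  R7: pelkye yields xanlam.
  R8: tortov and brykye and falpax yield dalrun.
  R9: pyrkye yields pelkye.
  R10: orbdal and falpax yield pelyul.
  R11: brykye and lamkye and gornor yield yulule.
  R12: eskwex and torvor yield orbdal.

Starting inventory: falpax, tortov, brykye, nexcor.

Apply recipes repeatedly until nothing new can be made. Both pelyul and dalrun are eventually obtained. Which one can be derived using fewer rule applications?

dalrun: tortov and brykye and falpax → dalrun (R8). [1 rule application]
pelyul: Using R8, tortov, brykye, and falpax make dalrun. Using R3, tortov, nexcor, and dalrun make torvor. dalrun and brykye → eskwex (R2). eskwex and torvor → orbdal (R12). orbdal and falpax → pelyul (R10). [5 rule applications]
dalrun needs fewer.

dalrun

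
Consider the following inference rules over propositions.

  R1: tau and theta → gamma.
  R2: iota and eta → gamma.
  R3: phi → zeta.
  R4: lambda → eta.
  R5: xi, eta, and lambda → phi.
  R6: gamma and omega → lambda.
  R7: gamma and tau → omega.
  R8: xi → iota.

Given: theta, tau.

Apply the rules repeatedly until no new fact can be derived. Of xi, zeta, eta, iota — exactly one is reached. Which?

eta

From tau and theta, R1 gives gamma.
From gamma and tau, R7 gives omega.
From gamma and omega, R6 gives lambda.
lambda holds, so eta follows (R4).
zeta would need phi (R3), but phi is never established. No rule produces xi, and it is not given. iota would need xi (R8), but xi is never established.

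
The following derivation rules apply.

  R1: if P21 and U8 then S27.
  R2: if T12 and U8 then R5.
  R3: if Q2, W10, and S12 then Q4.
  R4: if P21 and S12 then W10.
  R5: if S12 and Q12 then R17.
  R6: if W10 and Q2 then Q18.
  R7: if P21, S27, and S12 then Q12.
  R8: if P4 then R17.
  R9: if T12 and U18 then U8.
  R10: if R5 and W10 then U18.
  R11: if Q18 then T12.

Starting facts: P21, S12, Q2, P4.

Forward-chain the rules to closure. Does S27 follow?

No

S27 would need P21 and U8 (R1), but U8 is never established.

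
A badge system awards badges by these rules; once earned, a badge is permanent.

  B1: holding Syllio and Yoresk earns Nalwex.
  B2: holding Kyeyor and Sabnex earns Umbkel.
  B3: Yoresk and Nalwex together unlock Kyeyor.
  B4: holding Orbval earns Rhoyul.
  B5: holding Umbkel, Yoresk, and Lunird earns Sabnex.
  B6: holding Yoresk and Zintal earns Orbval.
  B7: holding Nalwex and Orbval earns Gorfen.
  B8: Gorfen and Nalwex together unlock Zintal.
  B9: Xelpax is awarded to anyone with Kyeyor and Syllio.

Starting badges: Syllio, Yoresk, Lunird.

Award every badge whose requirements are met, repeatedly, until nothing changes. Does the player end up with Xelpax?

With Syllio and Yoresk, Nalwex is earned (B1).
With Yoresk and Nalwex, Kyeyor is earned (B3).
With Kyeyor and Syllio, Xelpax is earned (B9).

Yes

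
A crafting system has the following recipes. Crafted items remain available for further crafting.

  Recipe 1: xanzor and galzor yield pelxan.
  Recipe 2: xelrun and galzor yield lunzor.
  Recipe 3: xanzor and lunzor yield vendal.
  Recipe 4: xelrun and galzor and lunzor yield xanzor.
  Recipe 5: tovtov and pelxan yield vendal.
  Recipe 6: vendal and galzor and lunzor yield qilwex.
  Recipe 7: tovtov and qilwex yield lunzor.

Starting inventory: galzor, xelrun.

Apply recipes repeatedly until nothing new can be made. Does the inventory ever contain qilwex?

Using Recipe 2, xelrun and galzor make lunzor.
Using Recipe 4, xelrun, galzor, and lunzor make xanzor.
xanzor and lunzor → vendal (Recipe 3).
Using Recipe 6, vendal, galzor, and lunzor make qilwex.

Yes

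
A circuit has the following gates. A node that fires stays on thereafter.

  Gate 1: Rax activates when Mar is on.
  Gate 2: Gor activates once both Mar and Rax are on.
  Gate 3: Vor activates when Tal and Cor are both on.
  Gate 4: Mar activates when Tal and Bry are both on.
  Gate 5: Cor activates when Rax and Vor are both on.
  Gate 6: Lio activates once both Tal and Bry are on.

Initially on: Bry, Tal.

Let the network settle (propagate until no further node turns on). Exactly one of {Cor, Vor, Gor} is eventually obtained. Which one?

Gor

Gate 4: Tal and Bry on → Mar on.
Mar is on, so Rax activates (Gate 1).
Mar and Rax are on, so Gor activates (Gate 2).
Vor would need Tal and Cor (Gate 3), but Cor never turns on. Cor would need Rax and Vor (Gate 5), but Vor never turns on.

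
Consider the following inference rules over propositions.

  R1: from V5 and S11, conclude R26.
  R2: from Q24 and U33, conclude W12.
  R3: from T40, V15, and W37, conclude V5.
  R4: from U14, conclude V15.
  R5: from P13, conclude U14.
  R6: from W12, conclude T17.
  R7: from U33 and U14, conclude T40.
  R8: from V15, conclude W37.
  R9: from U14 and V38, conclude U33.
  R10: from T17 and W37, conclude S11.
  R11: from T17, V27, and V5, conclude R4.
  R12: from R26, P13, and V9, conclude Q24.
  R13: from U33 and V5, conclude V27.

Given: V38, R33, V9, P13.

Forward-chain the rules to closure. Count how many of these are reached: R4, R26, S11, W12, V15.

P13 holds, so U14 follows (R5).
From U14, R4 gives V15.
R4 would need T17, V27, and V5 (R11), but T17 is never established.
R26 would need V5 and S11 (R1), but S11 is never established.
S11 would need T17 and W37 (R10), but T17 is never established.
W12 would need Q24 and U33 (R2), but Q24 is never established.
V15: reached.
Reached: V15 — 1 of the 5.

1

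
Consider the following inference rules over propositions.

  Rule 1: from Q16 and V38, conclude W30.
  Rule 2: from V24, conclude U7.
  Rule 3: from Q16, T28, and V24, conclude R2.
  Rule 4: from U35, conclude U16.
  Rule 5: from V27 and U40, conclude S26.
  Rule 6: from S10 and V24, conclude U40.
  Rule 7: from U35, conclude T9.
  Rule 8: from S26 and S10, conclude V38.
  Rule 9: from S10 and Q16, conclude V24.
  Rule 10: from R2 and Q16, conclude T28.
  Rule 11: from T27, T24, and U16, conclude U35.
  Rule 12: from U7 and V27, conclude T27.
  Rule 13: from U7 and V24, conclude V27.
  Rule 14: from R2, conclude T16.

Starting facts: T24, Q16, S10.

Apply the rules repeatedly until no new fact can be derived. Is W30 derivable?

Yes

S10 and Q16 hold, so V24 follows (Rule 9).
V24 holds, so U7 follows (Rule 2).
From S10 and V24, Rule 6 gives U40.
U7 and V24 hold, so V27 follows (Rule 13).
From V27 and U40, Rule 5 gives S26.
From S26 and S10, Rule 8 gives V38.
From Q16 and V38, Rule 1 gives W30.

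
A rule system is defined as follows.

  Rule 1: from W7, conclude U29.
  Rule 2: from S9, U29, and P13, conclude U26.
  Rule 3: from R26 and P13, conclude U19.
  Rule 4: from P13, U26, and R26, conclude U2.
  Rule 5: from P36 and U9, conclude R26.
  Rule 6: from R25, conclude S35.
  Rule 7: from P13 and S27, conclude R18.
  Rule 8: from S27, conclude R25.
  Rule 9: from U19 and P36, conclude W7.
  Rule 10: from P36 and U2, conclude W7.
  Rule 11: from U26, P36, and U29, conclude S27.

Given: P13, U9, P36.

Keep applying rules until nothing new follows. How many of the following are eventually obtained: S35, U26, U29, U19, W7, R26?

P36 and U9 hold, so R26 follows (Rule 5).
From R26 and P13, Rule 3 gives U19.
From U19 and P36, Rule 9 gives W7.
W7 holds, so U29 follows (Rule 1).
S35 would need R25 (Rule 6), but R25 is never established.
U26 would need S9, U29, and P13 (Rule 2), but S9 is never established.
U29: reached.
U19: reached.
W7: reached.
R26: reached.
Reached: U29, U19, W7, and R26 — 4 of the 6.

4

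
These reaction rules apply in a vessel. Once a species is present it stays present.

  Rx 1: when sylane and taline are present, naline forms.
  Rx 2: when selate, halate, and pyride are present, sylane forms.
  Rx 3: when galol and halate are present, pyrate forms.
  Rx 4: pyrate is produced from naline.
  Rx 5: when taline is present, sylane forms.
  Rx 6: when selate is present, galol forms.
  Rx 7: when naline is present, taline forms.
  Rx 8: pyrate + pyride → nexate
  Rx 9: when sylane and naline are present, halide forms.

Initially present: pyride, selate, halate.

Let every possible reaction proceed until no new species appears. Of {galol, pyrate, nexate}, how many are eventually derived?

selate present → galol forms (Rx 6).
galol and halate present → pyrate forms (Rx 3).
pyrate and pyride present → nexate forms (Rx 8).
galol: reached.
pyrate: reached.
nexate: reached.
All 3 are reached.

3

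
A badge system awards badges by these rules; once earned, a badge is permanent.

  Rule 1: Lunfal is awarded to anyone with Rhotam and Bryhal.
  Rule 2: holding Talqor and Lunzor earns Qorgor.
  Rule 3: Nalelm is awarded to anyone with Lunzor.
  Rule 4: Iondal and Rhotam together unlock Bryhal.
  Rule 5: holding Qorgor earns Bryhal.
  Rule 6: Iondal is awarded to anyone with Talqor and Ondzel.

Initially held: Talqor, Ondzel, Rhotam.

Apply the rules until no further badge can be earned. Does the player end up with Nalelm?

Nalelm would need Lunzor (Rule 3), but Lunzor is never earned.

No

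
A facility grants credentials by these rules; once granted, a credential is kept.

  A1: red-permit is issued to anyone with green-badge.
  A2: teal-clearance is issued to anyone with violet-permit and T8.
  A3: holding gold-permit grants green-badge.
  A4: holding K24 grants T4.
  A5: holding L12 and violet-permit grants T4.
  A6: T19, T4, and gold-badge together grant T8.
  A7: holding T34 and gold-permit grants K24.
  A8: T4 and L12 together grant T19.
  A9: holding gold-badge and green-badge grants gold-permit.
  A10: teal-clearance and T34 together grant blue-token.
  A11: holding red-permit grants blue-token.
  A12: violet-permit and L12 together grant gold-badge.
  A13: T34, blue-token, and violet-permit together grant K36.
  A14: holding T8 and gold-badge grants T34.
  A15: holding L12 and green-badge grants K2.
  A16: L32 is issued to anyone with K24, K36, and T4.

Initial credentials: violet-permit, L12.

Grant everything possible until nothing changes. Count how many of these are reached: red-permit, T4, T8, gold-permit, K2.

2

Holding L12 and violet-permit grants T4 (A5).
Holding violet-permit and L12 grants gold-badge (A12).
Holding T4 and L12 grants T19 (A8).
Holding T19, T4, and gold-badge grants T8 (A6).
red-permit would need green-badge (A1), but green-badge is never granted.
T4: reached.
T8: reached.
gold-permit would need gold-badge and green-badge (A9), but green-badge is never granted.
K2 would need L12 and green-badge (A15), but green-badge is never granted.
Reached: T4 and T8 — 2 of the 5.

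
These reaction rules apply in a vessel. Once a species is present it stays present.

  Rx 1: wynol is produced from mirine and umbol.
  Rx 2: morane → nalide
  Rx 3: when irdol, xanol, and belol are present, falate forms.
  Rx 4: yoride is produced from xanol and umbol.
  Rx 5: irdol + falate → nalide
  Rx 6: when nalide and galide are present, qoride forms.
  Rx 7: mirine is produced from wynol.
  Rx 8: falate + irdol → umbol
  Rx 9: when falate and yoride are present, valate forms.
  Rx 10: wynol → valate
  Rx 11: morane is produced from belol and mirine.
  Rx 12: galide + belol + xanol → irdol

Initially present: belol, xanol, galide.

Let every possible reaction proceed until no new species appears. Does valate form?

galide, belol, and xanol present → irdol forms (Rx 12).
irdol, xanol, and belol present → falate forms (Rx 3).
falate and irdol present → umbol forms (Rx 8).
xanol and umbol present → yoride forms (Rx 4).
falate and yoride present → valate forms (Rx 9).

Yes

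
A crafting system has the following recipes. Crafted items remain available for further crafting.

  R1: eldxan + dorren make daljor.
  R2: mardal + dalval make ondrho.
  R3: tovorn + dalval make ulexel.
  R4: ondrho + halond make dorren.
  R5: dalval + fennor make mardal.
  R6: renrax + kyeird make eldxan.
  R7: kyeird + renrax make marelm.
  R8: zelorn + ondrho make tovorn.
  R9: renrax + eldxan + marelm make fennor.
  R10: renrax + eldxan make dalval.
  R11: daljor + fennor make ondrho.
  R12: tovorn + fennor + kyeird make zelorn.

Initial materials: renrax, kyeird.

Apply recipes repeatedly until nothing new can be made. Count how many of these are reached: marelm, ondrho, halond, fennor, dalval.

4

kyeird + renrax → marelm (R7).
renrax + kyeird → eldxan (R6).
renrax + eldxan → dalval (R10).
Using R9, renrax, eldxan, and marelm make fennor.
dalval + fennor → mardal (R5).
Using R2, mardal and dalval make ondrho.
marelm: reached.
ondrho: reached.
No rule produces halond, and it is not given.
fennor: reached.
dalval: reached.
Reached: marelm, ondrho, fennor, and dalval — 4 of the 5.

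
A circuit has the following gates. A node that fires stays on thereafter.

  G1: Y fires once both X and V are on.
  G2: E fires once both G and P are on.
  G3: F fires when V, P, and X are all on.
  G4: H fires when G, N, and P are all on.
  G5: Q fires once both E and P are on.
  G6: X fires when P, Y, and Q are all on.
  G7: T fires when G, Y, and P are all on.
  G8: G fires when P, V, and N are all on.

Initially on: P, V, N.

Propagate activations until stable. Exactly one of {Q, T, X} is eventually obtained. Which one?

G8: P, V, and N on → G on.
G2: G and P on → E on.
E and P are on, so Q fires (G5).
T would need G, Y, and P (G7), but Y never turns on. X would need P, Y, and Q (G6), but Y never turns on.

Q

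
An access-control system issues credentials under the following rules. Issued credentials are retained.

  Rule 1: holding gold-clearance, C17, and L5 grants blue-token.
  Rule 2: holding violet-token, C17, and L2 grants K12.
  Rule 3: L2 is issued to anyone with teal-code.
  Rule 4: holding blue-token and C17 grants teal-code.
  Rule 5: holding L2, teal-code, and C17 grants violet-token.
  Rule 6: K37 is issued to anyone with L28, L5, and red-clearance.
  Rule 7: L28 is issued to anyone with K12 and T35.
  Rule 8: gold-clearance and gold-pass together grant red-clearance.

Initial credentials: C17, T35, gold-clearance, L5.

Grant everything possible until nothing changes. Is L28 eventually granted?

Yes

Holding gold-clearance, C17, and L5 grants blue-token (Rule 1).
Holding blue-token and C17 grants teal-code (Rule 4).
Holding teal-code grants L2 (Rule 3).
Holding L2, teal-code, and C17 grants violet-token (Rule 5).
Holding violet-token, C17, and L2 grants K12 (Rule 2).
Holding K12 and T35 grants L28 (Rule 7).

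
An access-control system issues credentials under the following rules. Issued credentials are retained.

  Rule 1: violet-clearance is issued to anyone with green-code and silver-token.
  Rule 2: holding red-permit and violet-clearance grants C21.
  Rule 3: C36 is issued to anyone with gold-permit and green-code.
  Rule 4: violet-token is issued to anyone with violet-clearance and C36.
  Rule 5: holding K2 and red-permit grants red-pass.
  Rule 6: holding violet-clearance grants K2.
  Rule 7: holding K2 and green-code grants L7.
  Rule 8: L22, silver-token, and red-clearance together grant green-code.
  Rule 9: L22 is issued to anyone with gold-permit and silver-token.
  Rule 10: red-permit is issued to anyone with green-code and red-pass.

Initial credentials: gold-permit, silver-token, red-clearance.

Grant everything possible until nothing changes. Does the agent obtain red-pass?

red-pass would need K2 and red-permit (Rule 5), but red-permit is never granted.

No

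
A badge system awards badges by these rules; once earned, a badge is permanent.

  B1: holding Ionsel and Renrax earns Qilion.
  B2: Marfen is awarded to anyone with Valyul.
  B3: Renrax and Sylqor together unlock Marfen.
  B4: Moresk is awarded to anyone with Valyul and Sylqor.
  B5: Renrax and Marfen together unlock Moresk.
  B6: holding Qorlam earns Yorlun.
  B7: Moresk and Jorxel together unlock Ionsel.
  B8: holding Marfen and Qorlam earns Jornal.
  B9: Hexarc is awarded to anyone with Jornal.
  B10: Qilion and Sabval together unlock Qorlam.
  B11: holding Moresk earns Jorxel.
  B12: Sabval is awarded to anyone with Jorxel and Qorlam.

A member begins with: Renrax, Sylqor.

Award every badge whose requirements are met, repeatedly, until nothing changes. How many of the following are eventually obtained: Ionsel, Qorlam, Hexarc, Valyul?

1

With Renrax and Sylqor, Marfen is earned (B3).
With Renrax and Marfen, Moresk is earned (B5).
With Moresk, Jorxel is earned (B11).
With Moresk and Jorxel, Ionsel is earned (B7).
Ionsel: reached.
Qorlam would need Qilion and Sabval (B10), but Sabval is never earned.
Hexarc would need Jornal (B9), but Jornal is never earned.
No rule produces Valyul, and it is not given.
Reached: Ionsel — 1 of the 4.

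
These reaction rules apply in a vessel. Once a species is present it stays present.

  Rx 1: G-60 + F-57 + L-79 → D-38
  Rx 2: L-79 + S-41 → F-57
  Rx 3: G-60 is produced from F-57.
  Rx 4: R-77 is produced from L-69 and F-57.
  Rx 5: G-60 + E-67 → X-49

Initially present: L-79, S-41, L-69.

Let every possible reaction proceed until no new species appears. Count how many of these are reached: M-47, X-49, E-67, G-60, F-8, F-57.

2

L-79 and S-41 present → F-57 forms (Rx 2).
F-57 present → G-60 forms (Rx 3).
No rule produces M-47, and it is not given.
X-49 would need G-60 and E-67 (Rx 5), but E-67 never forms.
No rule produces E-67, and it is not given.
G-60: reached.
No rule produces F-8, and it is not given.
F-57: reached.
Reached: G-60 and F-57 — 2 of the 6.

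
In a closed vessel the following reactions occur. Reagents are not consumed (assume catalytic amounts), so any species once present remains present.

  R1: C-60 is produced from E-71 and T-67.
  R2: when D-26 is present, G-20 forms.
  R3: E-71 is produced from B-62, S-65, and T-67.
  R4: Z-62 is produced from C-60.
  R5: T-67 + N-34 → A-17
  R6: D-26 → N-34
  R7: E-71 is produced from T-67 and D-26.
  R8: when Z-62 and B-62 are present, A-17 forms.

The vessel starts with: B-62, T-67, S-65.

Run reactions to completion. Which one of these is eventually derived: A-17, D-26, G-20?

B-62, S-65, and T-67 present → E-71 forms (R3).
E-71 and T-67 present → C-60 forms (R1).
C-60 present → Z-62 forms (R4).
Z-62 and B-62 present → A-17 forms (R8).
No rule produces D-26, and it is not given. G-20 would need D-26 (R2), but D-26 never forms.

A-17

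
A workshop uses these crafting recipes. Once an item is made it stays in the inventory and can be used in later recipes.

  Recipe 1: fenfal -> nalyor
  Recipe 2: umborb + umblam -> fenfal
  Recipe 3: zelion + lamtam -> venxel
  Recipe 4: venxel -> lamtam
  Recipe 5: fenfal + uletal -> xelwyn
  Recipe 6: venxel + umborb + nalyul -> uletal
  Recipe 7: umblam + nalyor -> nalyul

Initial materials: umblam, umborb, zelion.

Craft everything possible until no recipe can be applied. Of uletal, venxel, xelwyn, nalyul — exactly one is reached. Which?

Using Recipe 2, umborb and umblam make fenfal.
Using Recipe 1, fenfal makes nalyor.
Using Recipe 7, umblam and nalyor make nalyul.
venxel would need zelion and lamtam (Recipe 3), but lamtam is never obtained. uletal would need venxel, umborb, and nalyul (Recipe 6), but venxel is never obtained. xelwyn would need fenfal and uletal (Recipe 5), but uletal is never obtained.

nalyul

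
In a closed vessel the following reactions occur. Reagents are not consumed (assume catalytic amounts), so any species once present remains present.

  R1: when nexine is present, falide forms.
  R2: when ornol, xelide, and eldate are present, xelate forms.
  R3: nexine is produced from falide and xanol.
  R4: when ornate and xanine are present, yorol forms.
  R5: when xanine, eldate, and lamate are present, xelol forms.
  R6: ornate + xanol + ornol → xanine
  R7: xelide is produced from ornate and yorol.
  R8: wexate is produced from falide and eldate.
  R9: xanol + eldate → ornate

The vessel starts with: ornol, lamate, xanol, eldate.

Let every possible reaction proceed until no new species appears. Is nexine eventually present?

No

nexine would need falide and xanol (R3), but falide never forms.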